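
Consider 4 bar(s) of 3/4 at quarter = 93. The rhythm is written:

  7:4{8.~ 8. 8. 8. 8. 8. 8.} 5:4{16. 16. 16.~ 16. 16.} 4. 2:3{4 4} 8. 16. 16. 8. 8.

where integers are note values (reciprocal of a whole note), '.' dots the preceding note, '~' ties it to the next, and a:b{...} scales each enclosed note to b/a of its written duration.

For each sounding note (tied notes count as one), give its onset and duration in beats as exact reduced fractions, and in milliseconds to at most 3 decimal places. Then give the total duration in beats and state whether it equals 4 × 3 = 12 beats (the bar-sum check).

1) 0.0ms=0b +552.995ms=6/7b
2) 552.995ms=6/7b +276.498ms=3/7b
3) 829.493ms=9/7b +276.498ms=3/7b
4) 1105.991ms=12/7b +276.498ms=3/7b
5) 1382.488ms=15/7b +276.498ms=3/7b
6) 1658.986ms=18/7b +276.498ms=3/7b
7) 1935.484ms=3b +193.548ms=3/10b
8) 2129.032ms=33/10b +193.548ms=3/10b
9) 2322.581ms=18/5b +387.097ms=3/5b
10) 2709.677ms=21/5b +193.548ms=3/10b
11) 2903.226ms=9/2b +967.742ms=3/2b
12) 3870.968ms=6b +967.742ms=3/2b
13) 4838.71ms=15/2b +967.742ms=3/2b
14) 5806.452ms=9b +483.871ms=3/4b
15) 6290.323ms=39/4b +241.935ms=3/8b
16) 6532.258ms=81/8b +241.935ms=3/8b
17) 6774.194ms=21/2b +483.871ms=3/4b
18) 7258.065ms=45/4b +483.871ms=3/4b
Σ=12b of 12 (93bpm 3/4) — PASS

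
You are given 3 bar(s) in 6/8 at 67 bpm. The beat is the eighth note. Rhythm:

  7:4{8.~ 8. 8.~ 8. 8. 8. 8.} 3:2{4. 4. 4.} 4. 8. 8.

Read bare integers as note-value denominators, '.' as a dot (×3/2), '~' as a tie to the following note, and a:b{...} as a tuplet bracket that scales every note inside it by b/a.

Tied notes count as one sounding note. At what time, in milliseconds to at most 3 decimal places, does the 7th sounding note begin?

1. 0.0ms @ 0 + 1535.181ms (12/7)
2. 1535.181ms @ 12/7 + 1535.181ms (12/7)
3. 3070.362ms @ 24/7 + 767.591ms (6/7)
4. 3837.953ms @ 30/7 + 767.591ms (6/7)
5. 4605.544ms @ 36/7 + 767.591ms (6/7)
6. 5373.134ms @ 6 + 1791.045ms (2)
7. 7164.179ms @ 8 + 1791.045ms (2)
8. 8955.224ms @ 10 + 1791.045ms (2)
9. 10746.269ms @ 12 + 2686.567ms (3)
10. 13432.836ms @ 15 + 1343.284ms (3/2)
11. 14776.119ms @ 33/2 + 1343.284ms (3/2)

note 7 onset = 8b = 7164.179ms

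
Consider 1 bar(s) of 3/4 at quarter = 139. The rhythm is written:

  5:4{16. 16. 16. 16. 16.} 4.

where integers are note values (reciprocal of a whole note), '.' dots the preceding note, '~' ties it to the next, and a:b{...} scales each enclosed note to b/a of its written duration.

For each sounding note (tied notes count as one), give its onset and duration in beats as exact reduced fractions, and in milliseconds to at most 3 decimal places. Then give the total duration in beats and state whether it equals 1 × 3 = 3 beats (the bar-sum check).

1) 0.0ms=0b +129.496ms=3/10b
2) 129.496ms=3/10b +129.496ms=3/10b
3) 258.993ms=3/5b +129.496ms=3/10b
4) 388.489ms=9/10b +129.496ms=3/10b
5) 517.986ms=6/5b +129.496ms=3/10b
6) 647.482ms=3/2b +647.482ms=3/2b
Σ=3b of 3 (139bpm 3/4) — PASS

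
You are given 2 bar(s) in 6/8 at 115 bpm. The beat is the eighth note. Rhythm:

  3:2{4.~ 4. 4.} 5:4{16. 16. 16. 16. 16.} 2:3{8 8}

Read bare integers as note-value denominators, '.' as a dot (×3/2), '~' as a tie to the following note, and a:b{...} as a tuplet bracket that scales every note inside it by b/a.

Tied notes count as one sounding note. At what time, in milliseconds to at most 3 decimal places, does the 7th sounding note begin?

note 7 onset = 42/5b = 4382.609ms

1. 0.0ms @ 0 + 2086.957ms (4)
2. 2086.957ms @ 4 + 1043.478ms (2)
3. 3130.435ms @ 6 + 313.043ms (3/5)
4. 3443.478ms @ 33/5 + 313.043ms (3/5)
5. 3756.522ms @ 36/5 + 313.043ms (3/5)
6. 4069.565ms @ 39/5 + 313.043ms (3/5)
7. 4382.609ms @ 42/5 + 313.043ms (3/5)
8. 4695.652ms @ 9 + 782.609ms (3/2)
9. 5478.261ms @ 21/2 + 782.609ms (3/2)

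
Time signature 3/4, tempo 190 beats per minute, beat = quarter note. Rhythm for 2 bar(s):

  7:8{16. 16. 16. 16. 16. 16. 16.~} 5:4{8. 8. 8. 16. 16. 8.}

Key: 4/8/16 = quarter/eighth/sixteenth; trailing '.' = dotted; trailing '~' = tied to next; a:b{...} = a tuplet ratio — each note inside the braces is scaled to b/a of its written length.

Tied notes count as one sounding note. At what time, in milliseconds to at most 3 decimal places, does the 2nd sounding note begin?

1. 0.0ms @ 0 + 135.338ms (3/7)
2. 135.338ms @ 3/7 + 135.338ms (3/7)
3. 270.677ms @ 6/7 + 135.338ms (3/7)
4. 406.015ms @ 9/7 + 135.338ms (3/7)
5. 541.353ms @ 12/7 + 135.338ms (3/7)
6. 676.692ms @ 15/7 + 135.338ms (3/7)
7. 812.03ms @ 18/7 + 324.812ms (36/35)
8. 1136.842ms @ 18/5 + 189.474ms (3/5)
9. 1326.316ms @ 21/5 + 189.474ms (3/5)
10. 1515.789ms @ 24/5 + 94.737ms (3/10)
11. 1610.526ms @ 51/10 + 94.737ms (3/10)
12. 1705.263ms @ 27/5 + 189.474ms (3/5)

note 2 onset = 3/7b = 135.338ms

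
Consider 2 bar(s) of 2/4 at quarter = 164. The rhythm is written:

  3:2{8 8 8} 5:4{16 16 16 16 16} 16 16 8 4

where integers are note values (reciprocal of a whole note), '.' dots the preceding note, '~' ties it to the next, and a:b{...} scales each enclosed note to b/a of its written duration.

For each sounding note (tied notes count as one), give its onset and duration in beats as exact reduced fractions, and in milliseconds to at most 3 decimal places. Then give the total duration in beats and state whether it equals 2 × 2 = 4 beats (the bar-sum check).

1) 0.0ms=0b +121.951ms=1/3b
2) 121.951ms=1/3b +121.951ms=1/3b
3) 243.902ms=2/3b +121.951ms=1/3b
4) 365.854ms=1b +73.171ms=1/5b
5) 439.024ms=6/5b +73.171ms=1/5b
6) 512.195ms=7/5b +73.171ms=1/5b
7) 585.366ms=8/5b +73.171ms=1/5b
8) 658.537ms=9/5b +73.171ms=1/5b
9) 731.707ms=2b +91.463ms=1/4b
10) 823.171ms=9/4b +91.463ms=1/4b
11) 914.634ms=5/2b +182.927ms=1/2b
12) 1097.561ms=3b +365.854ms=1b
Σ=4b of 4 (164bpm 2/4) — PASS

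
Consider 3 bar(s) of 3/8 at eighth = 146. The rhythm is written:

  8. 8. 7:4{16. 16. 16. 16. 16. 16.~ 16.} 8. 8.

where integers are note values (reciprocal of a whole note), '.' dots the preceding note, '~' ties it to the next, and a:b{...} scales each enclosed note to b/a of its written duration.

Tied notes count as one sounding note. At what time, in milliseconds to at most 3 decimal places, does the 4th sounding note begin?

note 4 onset = 24/7b = 1409.002ms

1. 0.0ms @ 0 + 616.438ms (3/2)
2. 616.438ms @ 3/2 + 616.438ms (3/2)
3. 1232.877ms @ 3 + 176.125ms (3/7)
4. 1409.002ms @ 24/7 + 176.125ms (3/7)
5. 1585.127ms @ 27/7 + 176.125ms (3/7)
6. 1761.252ms @ 30/7 + 176.125ms (3/7)
7. 1937.378ms @ 33/7 + 176.125ms (3/7)
8. 2113.503ms @ 36/7 + 352.25ms (6/7)
9. 2465.753ms @ 6 + 616.438ms (3/2)
10. 3082.192ms @ 15/2 + 616.438ms (3/2)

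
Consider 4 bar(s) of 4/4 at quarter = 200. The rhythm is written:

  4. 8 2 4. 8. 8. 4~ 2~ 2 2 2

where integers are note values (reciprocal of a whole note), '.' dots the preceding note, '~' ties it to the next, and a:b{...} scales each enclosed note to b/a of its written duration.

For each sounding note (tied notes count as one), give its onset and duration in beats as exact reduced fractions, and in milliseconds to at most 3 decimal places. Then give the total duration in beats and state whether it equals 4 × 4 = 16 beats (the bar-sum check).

1) 0.0ms=0b +450.0ms=3/2b
2) 450.0ms=3/2b +150.0ms=1/2b
3) 600.0ms=2b +600.0ms=2b
4) 1200.0ms=4b +450.0ms=3/2b
5) 1650.0ms=11/2b +225.0ms=3/4b
6) 1875.0ms=25/4b +225.0ms=3/4b
7) 2100.0ms=7b +1500.0ms=5b
8) 3600.0ms=12b +600.0ms=2b
9) 4200.0ms=14b +600.0ms=2b
Σ=16b of 16 (200bpm 4/4) — PASS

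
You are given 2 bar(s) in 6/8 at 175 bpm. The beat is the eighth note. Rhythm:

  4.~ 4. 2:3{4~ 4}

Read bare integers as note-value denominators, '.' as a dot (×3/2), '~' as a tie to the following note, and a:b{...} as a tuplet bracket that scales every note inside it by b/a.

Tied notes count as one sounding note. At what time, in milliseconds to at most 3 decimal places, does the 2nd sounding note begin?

note 2 onset = 6b = 2057.143ms

1. 0.0ms @ 0 + 2057.143ms (6)
2. 2057.143ms @ 6 + 2057.143ms (6)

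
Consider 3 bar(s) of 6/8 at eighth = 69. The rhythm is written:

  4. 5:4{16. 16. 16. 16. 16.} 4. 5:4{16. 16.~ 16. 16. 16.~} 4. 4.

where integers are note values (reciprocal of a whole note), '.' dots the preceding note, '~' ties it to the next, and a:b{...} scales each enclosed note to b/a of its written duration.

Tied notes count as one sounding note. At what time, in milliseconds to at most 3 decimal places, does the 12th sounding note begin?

1. 0.0ms @ 0 + 2608.696ms (3)
2. 2608.696ms @ 3 + 521.739ms (3/5)
3. 3130.435ms @ 18/5 + 521.739ms (3/5)
4. 3652.174ms @ 21/5 + 521.739ms (3/5)
5. 4173.913ms @ 24/5 + 521.739ms (3/5)
6. 4695.652ms @ 27/5 + 521.739ms (3/5)
7. 5217.391ms @ 6 + 2608.696ms (3)
8. 7826.087ms @ 9 + 521.739ms (3/5)
9. 8347.826ms @ 48/5 + 1043.478ms (6/5)
10. 9391.304ms @ 54/5 + 521.739ms (3/5)
11. 9913.043ms @ 57/5 + 3130.435ms (18/5)
12. 13043.478ms @ 15 + 2608.696ms (3)

note 12 onset = 15b = 13043.478ms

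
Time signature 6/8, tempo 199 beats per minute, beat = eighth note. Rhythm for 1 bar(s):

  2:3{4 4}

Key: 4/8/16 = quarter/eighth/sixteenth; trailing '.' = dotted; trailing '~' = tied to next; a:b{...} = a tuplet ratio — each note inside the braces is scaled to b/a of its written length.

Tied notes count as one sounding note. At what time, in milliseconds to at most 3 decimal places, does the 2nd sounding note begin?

1. 0.0ms @ 0 + 904.523ms (3)
2. 904.523ms @ 3 + 904.523ms (3)

note 2 onset = 3b = 904.523ms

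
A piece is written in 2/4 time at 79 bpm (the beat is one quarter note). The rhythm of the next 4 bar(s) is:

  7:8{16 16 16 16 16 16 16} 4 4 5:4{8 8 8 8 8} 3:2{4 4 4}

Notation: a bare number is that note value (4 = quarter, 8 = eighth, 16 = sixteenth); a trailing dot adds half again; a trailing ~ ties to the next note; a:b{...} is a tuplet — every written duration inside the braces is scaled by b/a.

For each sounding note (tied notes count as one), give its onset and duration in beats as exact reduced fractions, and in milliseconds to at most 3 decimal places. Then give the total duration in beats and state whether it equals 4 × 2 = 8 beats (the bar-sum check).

1) 0.0ms=0b +216.998ms=2/7b
2) 216.998ms=2/7b +216.998ms=2/7b
3) 433.996ms=4/7b +216.998ms=2/7b
4) 650.995ms=6/7b +216.998ms=2/7b
5) 867.993ms=8/7b +216.998ms=2/7b
6) 1084.991ms=10/7b +216.998ms=2/7b
7) 1301.989ms=12/7b +216.998ms=2/7b
8) 1518.987ms=2b +759.494ms=1b
9) 2278.481ms=3b +759.494ms=1b
10) 3037.975ms=4b +303.797ms=2/5b
11) 3341.772ms=22/5b +303.797ms=2/5b
12) 3645.57ms=24/5b +303.797ms=2/5b
13) 3949.367ms=26/5b +303.797ms=2/5b
14) 4253.165ms=28/5b +303.797ms=2/5b
15) 4556.962ms=6b +506.329ms=2/3b
16) 5063.291ms=20/3b +506.329ms=2/3b
17) 5569.62ms=22/3b +506.329ms=2/3b
Σ=8b of 8 (79bpm 2/4) — PASS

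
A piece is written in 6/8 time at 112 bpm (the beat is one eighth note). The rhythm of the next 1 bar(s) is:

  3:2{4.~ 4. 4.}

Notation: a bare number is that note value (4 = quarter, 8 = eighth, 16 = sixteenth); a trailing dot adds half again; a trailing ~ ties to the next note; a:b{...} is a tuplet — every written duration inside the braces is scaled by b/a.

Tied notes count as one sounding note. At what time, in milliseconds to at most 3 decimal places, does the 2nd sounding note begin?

1. 0.0ms @ 0 + 2142.857ms (4)
2. 2142.857ms @ 4 + 1071.429ms (2)

note 2 onset = 4b = 2142.857ms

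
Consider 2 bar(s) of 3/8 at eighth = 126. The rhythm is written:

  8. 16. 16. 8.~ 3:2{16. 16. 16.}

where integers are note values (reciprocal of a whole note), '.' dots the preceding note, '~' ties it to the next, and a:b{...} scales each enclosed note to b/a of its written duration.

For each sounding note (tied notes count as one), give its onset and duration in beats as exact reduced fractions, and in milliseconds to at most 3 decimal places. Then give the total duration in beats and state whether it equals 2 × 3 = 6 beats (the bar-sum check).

1) 0.0ms=0b +714.286ms=3/2b
2) 714.286ms=3/2b +357.143ms=3/4b
3) 1071.429ms=9/4b +357.143ms=3/4b
4) 1428.571ms=3b +952.381ms=2b
5) 2380.952ms=5b +238.095ms=1/2b
6) 2619.048ms=11/2b +238.095ms=1/2b
Σ=6b of 6 (126bpm 3/8) — PASS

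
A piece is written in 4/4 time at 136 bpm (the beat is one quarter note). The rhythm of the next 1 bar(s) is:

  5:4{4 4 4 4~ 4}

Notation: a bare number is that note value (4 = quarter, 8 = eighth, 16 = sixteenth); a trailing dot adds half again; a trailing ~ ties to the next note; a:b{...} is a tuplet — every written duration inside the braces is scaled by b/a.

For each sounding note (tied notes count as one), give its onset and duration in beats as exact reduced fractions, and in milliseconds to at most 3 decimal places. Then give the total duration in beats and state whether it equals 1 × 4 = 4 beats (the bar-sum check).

1) 0.0ms=0b +352.941ms=4/5b
2) 352.941ms=4/5b +352.941ms=4/5b
3) 705.882ms=8/5b +352.941ms=4/5b
4) 1058.824ms=12/5b +705.882ms=8/5b
Σ=4b of 4 (136bpm 4/4) — PASS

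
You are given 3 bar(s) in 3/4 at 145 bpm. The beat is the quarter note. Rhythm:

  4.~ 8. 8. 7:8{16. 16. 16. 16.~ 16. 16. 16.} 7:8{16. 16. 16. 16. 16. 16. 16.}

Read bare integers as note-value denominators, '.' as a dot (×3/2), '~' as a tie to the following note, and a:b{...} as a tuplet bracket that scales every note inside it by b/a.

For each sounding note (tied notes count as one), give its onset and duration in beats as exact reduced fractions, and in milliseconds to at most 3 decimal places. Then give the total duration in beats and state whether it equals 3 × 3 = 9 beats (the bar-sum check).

1) 0.0ms=0b +931.034ms=9/4b
2) 931.034ms=9/4b +310.345ms=3/4b
3) 1241.379ms=3b +177.34ms=3/7b
4) 1418.719ms=24/7b +177.34ms=3/7b
5) 1596.059ms=27/7b +177.34ms=3/7b
6) 1773.399ms=30/7b +354.68ms=6/7b
7) 2128.079ms=36/7b +177.34ms=3/7b
8) 2305.419ms=39/7b +177.34ms=3/7b
9) 2482.759ms=6b +177.34ms=3/7b
10) 2660.099ms=45/7b +177.34ms=3/7b
11) 2837.438ms=48/7b +177.34ms=3/7b
12) 3014.778ms=51/7b +177.34ms=3/7b
13) 3192.118ms=54/7b +177.34ms=3/7b
14) 3369.458ms=57/7b +177.34ms=3/7b
15) 3546.798ms=60/7b +177.34ms=3/7b
Σ=9b of 9 (145bpm 3/4) — PASS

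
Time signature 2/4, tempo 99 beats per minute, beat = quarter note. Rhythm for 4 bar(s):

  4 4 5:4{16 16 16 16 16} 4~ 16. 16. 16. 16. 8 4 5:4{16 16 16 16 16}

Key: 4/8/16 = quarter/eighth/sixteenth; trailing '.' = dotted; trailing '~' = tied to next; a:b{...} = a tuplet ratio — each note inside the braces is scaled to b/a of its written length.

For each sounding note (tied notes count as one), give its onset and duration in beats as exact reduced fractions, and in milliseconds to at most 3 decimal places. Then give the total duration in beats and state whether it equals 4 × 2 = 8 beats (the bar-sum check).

1) 0.0ms=0b +606.061ms=1b
2) 606.061ms=1b +606.061ms=1b
3) 1212.121ms=2b +121.212ms=1/5b
4) 1333.333ms=11/5b +121.212ms=1/5b
5) 1454.545ms=12/5b +121.212ms=1/5b
6) 1575.758ms=13/5b +121.212ms=1/5b
7) 1696.97ms=14/5b +121.212ms=1/5b
8) 1818.182ms=3b +833.333ms=11/8b
9) 2651.515ms=35/8b +227.273ms=3/8b
10) 2878.788ms=19/4b +227.273ms=3/8b
11) 3106.061ms=41/8b +227.273ms=3/8b
12) 3333.333ms=11/2b +303.03ms=1/2b
13) 3636.364ms=6b +606.061ms=1b
14) 4242.424ms=7b +121.212ms=1/5b
15) 4363.636ms=36/5b +121.212ms=1/5b
16) 4484.848ms=37/5b +121.212ms=1/5b
17) 4606.061ms=38/5b +121.212ms=1/5b
18) 4727.273ms=39/5b +121.212ms=1/5b
Σ=8b of 8 (99bpm 2/4) — PASS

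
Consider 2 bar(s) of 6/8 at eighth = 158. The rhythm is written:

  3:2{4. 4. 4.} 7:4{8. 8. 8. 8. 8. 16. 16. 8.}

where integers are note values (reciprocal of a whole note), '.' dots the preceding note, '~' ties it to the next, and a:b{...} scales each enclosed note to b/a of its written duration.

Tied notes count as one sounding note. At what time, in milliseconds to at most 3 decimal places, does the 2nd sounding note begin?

note 2 onset = 2b = 759.494ms

1. 0.0ms @ 0 + 759.494ms (2)
2. 759.494ms @ 2 + 759.494ms (2)
3. 1518.987ms @ 4 + 759.494ms (2)
4. 2278.481ms @ 6 + 325.497ms (6/7)
5. 2603.978ms @ 48/7 + 325.497ms (6/7)
6. 2929.476ms @ 54/7 + 325.497ms (6/7)
7. 3254.973ms @ 60/7 + 325.497ms (6/7)
8. 3580.47ms @ 66/7 + 325.497ms (6/7)
9. 3905.967ms @ 72/7 + 162.749ms (3/7)
10. 4068.716ms @ 75/7 + 162.749ms (3/7)
11. 4231.465ms @ 78/7 + 325.497ms (6/7)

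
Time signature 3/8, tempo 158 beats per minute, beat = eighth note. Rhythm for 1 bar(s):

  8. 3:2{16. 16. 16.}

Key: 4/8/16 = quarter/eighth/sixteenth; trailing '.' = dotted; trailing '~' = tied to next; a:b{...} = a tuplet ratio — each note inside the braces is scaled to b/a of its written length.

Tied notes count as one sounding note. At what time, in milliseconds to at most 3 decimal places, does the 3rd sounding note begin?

1. 0.0ms @ 0 + 569.62ms (3/2)
2. 569.62ms @ 3/2 + 189.873ms (1/2)
3. 759.494ms @ 2 + 189.873ms (1/2)
4. 949.367ms @ 5/2 + 189.873ms (1/2)

note 3 onset = 2b = 759.494ms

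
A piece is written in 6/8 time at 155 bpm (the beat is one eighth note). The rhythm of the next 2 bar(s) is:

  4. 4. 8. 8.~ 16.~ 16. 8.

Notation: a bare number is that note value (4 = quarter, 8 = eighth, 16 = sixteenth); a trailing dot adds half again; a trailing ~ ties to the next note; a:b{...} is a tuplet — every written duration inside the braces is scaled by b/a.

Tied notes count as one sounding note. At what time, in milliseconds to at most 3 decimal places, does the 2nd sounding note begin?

note 2 onset = 3b = 1161.29ms

1. 0.0ms @ 0 + 1161.29ms (3)
2. 1161.29ms @ 3 + 1161.29ms (3)
3. 2322.581ms @ 6 + 580.645ms (3/2)
4. 2903.226ms @ 15/2 + 1161.29ms (3)
5. 4064.516ms @ 21/2 + 580.645ms (3/2)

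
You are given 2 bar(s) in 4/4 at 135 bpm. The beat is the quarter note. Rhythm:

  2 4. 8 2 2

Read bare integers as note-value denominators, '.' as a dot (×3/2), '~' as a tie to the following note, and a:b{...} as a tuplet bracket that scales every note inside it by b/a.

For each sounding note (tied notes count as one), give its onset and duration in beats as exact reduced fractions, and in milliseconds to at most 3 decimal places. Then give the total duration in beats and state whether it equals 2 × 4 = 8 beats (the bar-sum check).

1) 0.0ms=0b +888.889ms=2b
2) 888.889ms=2b +666.667ms=3/2b
3) 1555.556ms=7/2b +222.222ms=1/2b
4) 1777.778ms=4b +888.889ms=2b
5) 2666.667ms=6b +888.889ms=2b
Σ=8b of 8 (135bpm 4/4) — PASS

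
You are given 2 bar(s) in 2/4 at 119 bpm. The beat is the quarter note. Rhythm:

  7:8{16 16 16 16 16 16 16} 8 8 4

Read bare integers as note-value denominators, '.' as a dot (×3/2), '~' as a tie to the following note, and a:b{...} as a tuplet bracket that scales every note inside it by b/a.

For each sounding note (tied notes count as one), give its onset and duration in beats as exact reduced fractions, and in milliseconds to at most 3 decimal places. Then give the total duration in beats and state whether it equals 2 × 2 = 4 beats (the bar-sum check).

1) 0.0ms=0b +144.058ms=2/7b
2) 144.058ms=2/7b +144.058ms=2/7b
3) 288.115ms=4/7b +144.058ms=2/7b
4) 432.173ms=6/7b +144.058ms=2/7b
5) 576.23ms=8/7b +144.058ms=2/7b
6) 720.288ms=10/7b +144.058ms=2/7b
7) 864.346ms=12/7b +144.058ms=2/7b
8) 1008.403ms=2b +252.101ms=1/2b
9) 1260.504ms=5/2b +252.101ms=1/2b
10) 1512.605ms=3b +504.202ms=1b
Σ=4b of 4 (119bpm 2/4) — PASS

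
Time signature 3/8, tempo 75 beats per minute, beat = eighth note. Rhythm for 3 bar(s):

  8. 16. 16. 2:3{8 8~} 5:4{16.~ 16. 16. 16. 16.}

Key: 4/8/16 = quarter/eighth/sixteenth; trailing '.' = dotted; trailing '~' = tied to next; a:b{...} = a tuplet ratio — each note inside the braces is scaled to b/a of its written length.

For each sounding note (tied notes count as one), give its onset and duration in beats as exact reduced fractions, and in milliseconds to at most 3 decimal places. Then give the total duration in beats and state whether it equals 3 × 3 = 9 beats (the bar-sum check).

1) 0.0ms=0b +1200.0ms=3/2b
2) 1200.0ms=3/2b +600.0ms=3/4b
3) 1800.0ms=9/4b +600.0ms=3/4b
4) 2400.0ms=3b +1200.0ms=3/2b
5) 3600.0ms=9/2b +2160.0ms=27/10b
6) 5760.0ms=36/5b +480.0ms=3/5b
7) 6240.0ms=39/5b +480.0ms=3/5b
8) 6720.0ms=42/5b +480.0ms=3/5b
Σ=9b of 9 (75bpm 3/8) — PASS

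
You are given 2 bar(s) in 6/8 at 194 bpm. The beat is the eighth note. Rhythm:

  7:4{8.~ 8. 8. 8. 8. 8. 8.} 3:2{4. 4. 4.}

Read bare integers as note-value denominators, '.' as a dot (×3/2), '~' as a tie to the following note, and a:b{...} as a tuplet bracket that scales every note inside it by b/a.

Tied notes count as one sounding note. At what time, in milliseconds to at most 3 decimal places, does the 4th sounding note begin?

1. 0.0ms @ 0 + 530.191ms (12/7)
2. 530.191ms @ 12/7 + 265.096ms (6/7)
3. 795.287ms @ 18/7 + 265.096ms (6/7)
4. 1060.383ms @ 24/7 + 265.096ms (6/7)
5. 1325.479ms @ 30/7 + 265.096ms (6/7)
6. 1590.574ms @ 36/7 + 265.096ms (6/7)
7. 1855.67ms @ 6 + 618.557ms (2)
8. 2474.227ms @ 8 + 618.557ms (2)
9. 3092.784ms @ 10 + 618.557ms (2)

note 4 onset = 24/7b = 1060.383ms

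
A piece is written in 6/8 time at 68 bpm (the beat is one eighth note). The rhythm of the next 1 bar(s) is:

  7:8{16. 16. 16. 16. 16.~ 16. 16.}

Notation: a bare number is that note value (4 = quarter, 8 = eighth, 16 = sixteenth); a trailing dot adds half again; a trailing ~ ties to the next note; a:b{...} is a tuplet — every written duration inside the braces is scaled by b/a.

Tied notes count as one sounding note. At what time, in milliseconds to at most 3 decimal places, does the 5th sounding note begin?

note 5 onset = 24/7b = 3025.21ms

1. 0.0ms @ 0 + 756.303ms (6/7)
2. 756.303ms @ 6/7 + 756.303ms (6/7)
3. 1512.605ms @ 12/7 + 756.303ms (6/7)
4. 2268.908ms @ 18/7 + 756.303ms (6/7)
5. 3025.21ms @ 24/7 + 1512.605ms (12/7)
6. 4537.815ms @ 36/7 + 756.303ms (6/7)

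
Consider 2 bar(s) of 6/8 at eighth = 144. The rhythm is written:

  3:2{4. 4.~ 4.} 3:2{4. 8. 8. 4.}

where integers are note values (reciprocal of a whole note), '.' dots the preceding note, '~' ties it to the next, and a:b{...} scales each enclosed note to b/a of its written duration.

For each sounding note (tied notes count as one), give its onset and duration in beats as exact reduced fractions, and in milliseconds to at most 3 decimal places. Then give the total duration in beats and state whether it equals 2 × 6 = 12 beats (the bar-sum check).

1) 0.0ms=0b +833.333ms=2b
2) 833.333ms=2b +1666.667ms=4b
3) 2500.0ms=6b +833.333ms=2b
4) 3333.333ms=8b +416.667ms=1b
5) 3750.0ms=9b +416.667ms=1b
6) 4166.667ms=10b +833.333ms=2b
Σ=12b of 12 (144bpm 6/8) — PASS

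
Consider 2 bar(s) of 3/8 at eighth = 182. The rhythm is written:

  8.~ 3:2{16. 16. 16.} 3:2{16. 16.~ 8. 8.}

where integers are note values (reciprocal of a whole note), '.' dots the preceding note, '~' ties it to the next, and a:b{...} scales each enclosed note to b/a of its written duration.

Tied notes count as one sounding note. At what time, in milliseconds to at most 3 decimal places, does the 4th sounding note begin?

note 4 onset = 3b = 989.011ms

1. 0.0ms @ 0 + 659.341ms (2)
2. 659.341ms @ 2 + 164.835ms (1/2)
3. 824.176ms @ 5/2 + 164.835ms (1/2)
4. 989.011ms @ 3 + 164.835ms (1/2)
5. 1153.846ms @ 7/2 + 494.505ms (3/2)
6. 1648.352ms @ 5 + 329.67ms (1)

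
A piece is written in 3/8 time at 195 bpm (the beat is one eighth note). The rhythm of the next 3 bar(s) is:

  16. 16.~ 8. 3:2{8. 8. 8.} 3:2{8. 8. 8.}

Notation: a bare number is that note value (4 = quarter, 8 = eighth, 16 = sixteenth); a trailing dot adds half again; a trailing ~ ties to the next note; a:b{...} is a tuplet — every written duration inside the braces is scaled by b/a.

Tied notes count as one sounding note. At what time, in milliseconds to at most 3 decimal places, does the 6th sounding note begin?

note 6 onset = 6b = 1846.154ms

1. 0.0ms @ 0 + 230.769ms (3/4)
2. 230.769ms @ 3/4 + 692.308ms (9/4)
3. 923.077ms @ 3 + 307.692ms (1)
4. 1230.769ms @ 4 + 307.692ms (1)
5. 1538.462ms @ 5 + 307.692ms (1)
6. 1846.154ms @ 6 + 307.692ms (1)
7. 2153.846ms @ 7 + 307.692ms (1)
8. 2461.538ms @ 8 + 307.692ms (1)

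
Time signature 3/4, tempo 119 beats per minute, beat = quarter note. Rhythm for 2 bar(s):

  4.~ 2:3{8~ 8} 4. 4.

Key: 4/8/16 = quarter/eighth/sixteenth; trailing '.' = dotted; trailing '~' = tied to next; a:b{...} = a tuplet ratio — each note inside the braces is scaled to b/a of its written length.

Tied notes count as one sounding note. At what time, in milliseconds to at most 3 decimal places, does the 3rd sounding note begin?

1. 0.0ms @ 0 + 1512.605ms (3)
2. 1512.605ms @ 3 + 756.303ms (3/2)
3. 2268.908ms @ 9/2 + 756.303ms (3/2)

note 3 onset = 9/2b = 2268.908ms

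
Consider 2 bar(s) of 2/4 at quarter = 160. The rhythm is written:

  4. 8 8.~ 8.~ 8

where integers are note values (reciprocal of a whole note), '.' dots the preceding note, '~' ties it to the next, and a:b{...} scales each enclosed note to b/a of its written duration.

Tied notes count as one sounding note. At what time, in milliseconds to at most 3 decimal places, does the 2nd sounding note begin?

1. 0.0ms @ 0 + 562.5ms (3/2)
2. 562.5ms @ 3/2 + 187.5ms (1/2)
3. 750.0ms @ 2 + 750.0ms (2)

note 2 onset = 3/2b = 562.5ms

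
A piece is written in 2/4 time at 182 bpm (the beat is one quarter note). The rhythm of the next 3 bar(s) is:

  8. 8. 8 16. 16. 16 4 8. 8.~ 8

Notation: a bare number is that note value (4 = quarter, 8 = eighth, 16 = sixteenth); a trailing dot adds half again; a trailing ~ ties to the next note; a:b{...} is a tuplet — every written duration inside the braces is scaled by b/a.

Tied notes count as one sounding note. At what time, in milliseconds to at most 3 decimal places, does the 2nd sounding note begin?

note 2 onset = 3/4b = 247.253ms

1. 0.0ms @ 0 + 247.253ms (3/4)
2. 247.253ms @ 3/4 + 247.253ms (3/4)
3. 494.505ms @ 3/2 + 164.835ms (1/2)
4. 659.341ms @ 2 + 123.626ms (3/8)
5. 782.967ms @ 19/8 + 123.626ms (3/8)
6. 906.593ms @ 11/4 + 82.418ms (1/4)
7. 989.011ms @ 3 + 329.67ms (1)
8. 1318.681ms @ 4 + 247.253ms (3/4)
9. 1565.934ms @ 19/4 + 412.088ms (5/4)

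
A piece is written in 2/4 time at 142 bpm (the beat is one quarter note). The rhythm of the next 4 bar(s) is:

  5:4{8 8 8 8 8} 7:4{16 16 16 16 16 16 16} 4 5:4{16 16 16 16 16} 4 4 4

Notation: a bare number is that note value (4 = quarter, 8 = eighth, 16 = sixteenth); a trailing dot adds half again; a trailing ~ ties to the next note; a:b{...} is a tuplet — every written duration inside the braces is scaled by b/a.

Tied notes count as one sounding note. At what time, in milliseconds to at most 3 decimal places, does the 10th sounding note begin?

note 10 onset = 18/7b = 1086.519ms

1. 0.0ms @ 0 + 169.014ms (2/5)
2. 169.014ms @ 2/5 + 169.014ms (2/5)
3. 338.028ms @ 4/5 + 169.014ms (2/5)
4. 507.042ms @ 6/5 + 169.014ms (2/5)
5. 676.056ms @ 8/5 + 169.014ms (2/5)
6. 845.07ms @ 2 + 60.362ms (1/7)
7. 905.433ms @ 15/7 + 60.362ms (1/7)
8. 965.795ms @ 16/7 + 60.362ms (1/7)
9. 1026.157ms @ 17/7 + 60.362ms (1/7)
10. 1086.519ms @ 18/7 + 60.362ms (1/7)
11. 1146.881ms @ 19/7 + 60.362ms (1/7)
12. 1207.243ms @ 20/7 + 60.362ms (1/7)
13. 1267.606ms @ 3 + 422.535ms (1)
14. 1690.141ms @ 4 + 84.507ms (1/5)
15. 1774.648ms @ 21/5 + 84.507ms (1/5)
16. 1859.155ms @ 22/5 + 84.507ms (1/5)
17. 1943.662ms @ 23/5 + 84.507ms (1/5)
18. 2028.169ms @ 24/5 + 84.507ms (1/5)
19. 2112.676ms @ 5 + 422.535ms (1)
20. 2535.211ms @ 6 + 422.535ms (1)
21. 2957.746ms @ 7 + 422.535ms (1)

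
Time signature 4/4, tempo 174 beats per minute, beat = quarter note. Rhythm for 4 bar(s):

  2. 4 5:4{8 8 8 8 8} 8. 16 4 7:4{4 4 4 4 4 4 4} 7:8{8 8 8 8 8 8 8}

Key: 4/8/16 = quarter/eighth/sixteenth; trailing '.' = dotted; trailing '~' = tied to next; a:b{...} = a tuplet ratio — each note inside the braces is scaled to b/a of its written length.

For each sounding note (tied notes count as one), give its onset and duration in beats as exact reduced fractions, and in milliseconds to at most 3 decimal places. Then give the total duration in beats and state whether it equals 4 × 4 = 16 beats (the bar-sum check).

1) 0.0ms=0b +1034.483ms=3b
2) 1034.483ms=3b +344.828ms=1b
3) 1379.31ms=4b +137.931ms=2/5b
4) 1517.241ms=22/5b +137.931ms=2/5b
5) 1655.172ms=24/5b +137.931ms=2/5b
6) 1793.103ms=26/5b +137.931ms=2/5b
7) 1931.034ms=28/5b +137.931ms=2/5b
8) 2068.966ms=6b +258.621ms=3/4b
9) 2327.586ms=27/4b +86.207ms=1/4b
10) 2413.793ms=7b +344.828ms=1b
11) 2758.621ms=8b +197.044ms=4/7b
12) 2955.665ms=60/7b +197.044ms=4/7b
13) 3152.709ms=64/7b +197.044ms=4/7b
14) 3349.754ms=68/7b +197.044ms=4/7b
15) 3546.798ms=72/7b +197.044ms=4/7b
16) 3743.842ms=76/7b +197.044ms=4/7b
17) 3940.887ms=80/7b +197.044ms=4/7b
18) 4137.931ms=12b +197.044ms=4/7b
19) 4334.975ms=88/7b +197.044ms=4/7b
20) 4532.02ms=92/7b +197.044ms=4/7b
21) 4729.064ms=96/7b +197.044ms=4/7b
22) 4926.108ms=100/7b +197.044ms=4/7b
23) 5123.153ms=104/7b +197.044ms=4/7b
24) 5320.197ms=108/7b +197.044ms=4/7b
Σ=16b of 16 (174bpm 4/4) — PASS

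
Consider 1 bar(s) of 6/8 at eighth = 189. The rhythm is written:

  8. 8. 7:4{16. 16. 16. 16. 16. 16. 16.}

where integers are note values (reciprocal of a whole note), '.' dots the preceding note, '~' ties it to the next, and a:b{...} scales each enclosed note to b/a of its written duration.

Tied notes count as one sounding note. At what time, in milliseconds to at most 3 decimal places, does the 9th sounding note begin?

1. 0.0ms @ 0 + 476.19ms (3/2)
2. 476.19ms @ 3/2 + 476.19ms (3/2)
3. 952.381ms @ 3 + 136.054ms (3/7)
4. 1088.435ms @ 24/7 + 136.054ms (3/7)
5. 1224.49ms @ 27/7 + 136.054ms (3/7)
6. 1360.544ms @ 30/7 + 136.054ms (3/7)
7. 1496.599ms @ 33/7 + 136.054ms (3/7)
8. 1632.653ms @ 36/7 + 136.054ms (3/7)
9. 1768.707ms @ 39/7 + 136.054ms (3/7)

note 9 onset = 39/7b = 1768.707ms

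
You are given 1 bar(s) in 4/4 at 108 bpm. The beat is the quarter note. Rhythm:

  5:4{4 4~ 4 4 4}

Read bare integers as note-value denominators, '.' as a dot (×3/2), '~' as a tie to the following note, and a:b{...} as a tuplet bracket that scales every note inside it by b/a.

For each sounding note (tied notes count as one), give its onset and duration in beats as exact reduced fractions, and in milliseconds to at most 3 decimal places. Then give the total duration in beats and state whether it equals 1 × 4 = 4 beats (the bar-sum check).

1) 0.0ms=0b +444.444ms=4/5b
2) 444.444ms=4/5b +888.889ms=8/5b
3) 1333.333ms=12/5b +444.444ms=4/5b
4) 1777.778ms=16/5b +444.444ms=4/5b
Σ=4b of 4 (108bpm 4/4) — PASS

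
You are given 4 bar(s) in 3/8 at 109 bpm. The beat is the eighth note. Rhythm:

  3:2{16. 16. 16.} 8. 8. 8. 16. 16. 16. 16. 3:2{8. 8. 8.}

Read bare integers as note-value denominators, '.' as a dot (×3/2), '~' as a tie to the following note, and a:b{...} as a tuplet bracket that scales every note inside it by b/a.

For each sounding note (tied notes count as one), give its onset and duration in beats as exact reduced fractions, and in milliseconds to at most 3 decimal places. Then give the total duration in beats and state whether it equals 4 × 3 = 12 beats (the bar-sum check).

1) 0.0ms=0b +275.229ms=1/2b
2) 275.229ms=1/2b +275.229ms=1/2b
3) 550.459ms=1b +275.229ms=1/2b
4) 825.688ms=3/2b +825.688ms=3/2b
5) 1651.376ms=3b +825.688ms=3/2b
6) 2477.064ms=9/2b +825.688ms=3/2b
7) 3302.752ms=6b +412.844ms=3/4b
8) 3715.596ms=27/4b +412.844ms=3/4b
9) 4128.44ms=15/2b +412.844ms=3/4b
10) 4541.284ms=33/4b +412.844ms=3/4b
11) 4954.128ms=9b +550.459ms=1b
12) 5504.587ms=10b +550.459ms=1b
13) 6055.046ms=11b +550.459ms=1b
Σ=12b of 12 (109bpm 3/8) — PASS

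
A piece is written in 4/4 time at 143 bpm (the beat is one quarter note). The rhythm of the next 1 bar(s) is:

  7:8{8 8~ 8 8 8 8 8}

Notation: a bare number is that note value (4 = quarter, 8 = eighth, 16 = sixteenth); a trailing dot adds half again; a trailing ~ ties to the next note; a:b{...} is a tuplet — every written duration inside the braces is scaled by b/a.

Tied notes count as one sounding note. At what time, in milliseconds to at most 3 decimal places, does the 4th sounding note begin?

1. 0.0ms @ 0 + 239.76ms (4/7)
2. 239.76ms @ 4/7 + 479.52ms (8/7)
3. 719.281ms @ 12/7 + 239.76ms (4/7)
4. 959.041ms @ 16/7 + 239.76ms (4/7)
5. 1198.801ms @ 20/7 + 239.76ms (4/7)
6. 1438.561ms @ 24/7 + 239.76ms (4/7)

note 4 onset = 16/7b = 959.041ms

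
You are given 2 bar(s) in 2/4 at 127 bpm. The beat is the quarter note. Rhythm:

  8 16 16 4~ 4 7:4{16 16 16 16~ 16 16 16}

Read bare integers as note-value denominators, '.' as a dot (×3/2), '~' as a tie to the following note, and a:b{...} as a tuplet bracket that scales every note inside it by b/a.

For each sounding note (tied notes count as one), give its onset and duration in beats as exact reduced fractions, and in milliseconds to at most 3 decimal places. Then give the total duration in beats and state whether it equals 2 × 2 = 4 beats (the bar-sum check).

1) 0.0ms=0b +236.22ms=1/2b
2) 236.22ms=1/2b +118.11ms=1/4b
3) 354.331ms=3/4b +118.11ms=1/4b
4) 472.441ms=1b +944.882ms=2b
5) 1417.323ms=3b +67.492ms=1/7b
6) 1484.814ms=22/7b +67.492ms=1/7b
7) 1552.306ms=23/7b +67.492ms=1/7b
8) 1619.798ms=24/7b +134.983ms=2/7b
9) 1754.781ms=26/7b +67.492ms=1/7b
10) 1822.272ms=27/7b +67.492ms=1/7b
Σ=4b of 4 (127bpm 2/4) — PASS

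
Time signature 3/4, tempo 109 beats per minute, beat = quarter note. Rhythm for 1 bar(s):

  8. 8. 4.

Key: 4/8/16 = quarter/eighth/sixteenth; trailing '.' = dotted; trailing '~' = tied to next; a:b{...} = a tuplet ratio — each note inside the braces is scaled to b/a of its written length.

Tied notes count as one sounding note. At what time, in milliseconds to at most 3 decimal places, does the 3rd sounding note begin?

note 3 onset = 3/2b = 825.688ms

1. 0.0ms @ 0 + 412.844ms (3/4)
2. 412.844ms @ 3/4 + 412.844ms (3/4)
3. 825.688ms @ 3/2 + 825.688ms (3/2)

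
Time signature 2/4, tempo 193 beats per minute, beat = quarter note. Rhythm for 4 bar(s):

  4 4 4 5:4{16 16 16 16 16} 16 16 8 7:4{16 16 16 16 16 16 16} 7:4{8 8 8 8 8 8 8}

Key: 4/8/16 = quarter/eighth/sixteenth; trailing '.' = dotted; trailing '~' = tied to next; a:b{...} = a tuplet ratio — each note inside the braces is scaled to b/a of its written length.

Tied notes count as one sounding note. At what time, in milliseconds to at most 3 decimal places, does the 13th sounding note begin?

note 13 onset = 36/7b = 1598.816ms

1. 0.0ms @ 0 + 310.881ms (1)
2. 310.881ms @ 1 + 310.881ms (1)
3. 621.762ms @ 2 + 310.881ms (1)
4. 932.642ms @ 3 + 62.176ms (1/5)
5. 994.819ms @ 16/5 + 62.176ms (1/5)
6. 1056.995ms @ 17/5 + 62.176ms (1/5)
7. 1119.171ms @ 18/5 + 62.176ms (1/5)
8. 1181.347ms @ 19/5 + 62.176ms (1/5)
9. 1243.523ms @ 4 + 77.72ms (1/4)
10. 1321.244ms @ 17/4 + 77.72ms (1/4)
11. 1398.964ms @ 9/2 + 155.44ms (1/2)
12. 1554.404ms @ 5 + 44.412ms (1/7)
13. 1598.816ms @ 36/7 + 44.412ms (1/7)
14. 1643.227ms @ 37/7 + 44.412ms (1/7)
15. 1687.639ms @ 38/7 + 44.412ms (1/7)
16. 1732.05ms @ 39/7 + 44.412ms (1/7)
17. 1776.462ms @ 40/7 + 44.412ms (1/7)
18. 1820.873ms @ 41/7 + 44.412ms (1/7)
19. 1865.285ms @ 6 + 88.823ms (2/7)
20. 1954.108ms @ 44/7 + 88.823ms (2/7)
21. 2042.931ms @ 46/7 + 88.823ms (2/7)
22. 2131.754ms @ 48/7 + 88.823ms (2/7)
23. 2220.577ms @ 50/7 + 88.823ms (2/7)
24. 2309.4ms @ 52/7 + 88.823ms (2/7)
25. 2398.224ms @ 54/7 + 88.823ms (2/7)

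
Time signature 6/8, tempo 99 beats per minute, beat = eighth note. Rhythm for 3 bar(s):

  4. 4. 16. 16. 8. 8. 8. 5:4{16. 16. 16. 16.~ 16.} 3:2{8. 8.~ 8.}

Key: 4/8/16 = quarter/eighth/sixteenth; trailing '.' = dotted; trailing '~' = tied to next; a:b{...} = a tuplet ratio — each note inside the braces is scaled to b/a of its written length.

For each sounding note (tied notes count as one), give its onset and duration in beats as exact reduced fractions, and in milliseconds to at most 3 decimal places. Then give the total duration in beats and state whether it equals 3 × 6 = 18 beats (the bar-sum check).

1) 0.0ms=0b +1818.182ms=3b
2) 1818.182ms=3b +1818.182ms=3b
3) 3636.364ms=6b +454.545ms=3/4b
4) 4090.909ms=27/4b +454.545ms=3/4b
5) 4545.455ms=15/2b +909.091ms=3/2b
6) 5454.545ms=9b +909.091ms=3/2b
7) 6363.636ms=21/2b +909.091ms=3/2b
8) 7272.727ms=12b +363.636ms=3/5b
9) 7636.364ms=63/5b +363.636ms=3/5b
10) 8000.0ms=66/5b +363.636ms=3/5b
11) 8363.636ms=69/5b +727.273ms=6/5b
12) 9090.909ms=15b +606.061ms=1b
13) 9696.97ms=16b +1212.121ms=2b
Σ=18b of 18 (99bpm 6/8) — PASS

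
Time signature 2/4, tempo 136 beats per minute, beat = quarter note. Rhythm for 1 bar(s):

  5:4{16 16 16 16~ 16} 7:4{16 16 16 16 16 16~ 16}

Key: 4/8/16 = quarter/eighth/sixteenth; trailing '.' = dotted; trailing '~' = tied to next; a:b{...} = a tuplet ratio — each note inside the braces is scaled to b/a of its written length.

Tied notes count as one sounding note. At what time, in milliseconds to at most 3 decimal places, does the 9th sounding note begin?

note 9 onset = 11/7b = 693.277ms

1. 0.0ms @ 0 + 88.235ms (1/5)
2. 88.235ms @ 1/5 + 88.235ms (1/5)
3. 176.471ms @ 2/5 + 88.235ms (1/5)
4. 264.706ms @ 3/5 + 176.471ms (2/5)
5. 441.176ms @ 1 + 63.025ms (1/7)
6. 504.202ms @ 8/7 + 63.025ms (1/7)
7. 567.227ms @ 9/7 + 63.025ms (1/7)
8. 630.252ms @ 10/7 + 63.025ms (1/7)
9. 693.277ms @ 11/7 + 63.025ms (1/7)
10. 756.303ms @ 12/7 + 126.05ms (2/7)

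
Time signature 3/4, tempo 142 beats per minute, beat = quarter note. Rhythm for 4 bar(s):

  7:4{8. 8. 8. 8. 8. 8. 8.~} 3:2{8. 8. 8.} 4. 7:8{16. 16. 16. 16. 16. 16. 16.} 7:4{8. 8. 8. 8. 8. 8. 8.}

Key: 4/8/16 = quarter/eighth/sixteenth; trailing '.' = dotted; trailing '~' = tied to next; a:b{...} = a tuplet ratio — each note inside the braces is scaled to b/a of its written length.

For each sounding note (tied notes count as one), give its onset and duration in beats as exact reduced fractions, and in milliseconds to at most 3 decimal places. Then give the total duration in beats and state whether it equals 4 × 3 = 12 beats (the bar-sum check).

1) 0.0ms=0b +181.087ms=3/7b
2) 181.087ms=3/7b +181.087ms=3/7b
3) 362.173ms=6/7b +181.087ms=3/7b
4) 543.26ms=9/7b +181.087ms=3/7b
5) 724.346ms=12/7b +181.087ms=3/7b
6) 905.433ms=15/7b +181.087ms=3/7b
7) 1086.519ms=18/7b +392.354ms=13/14b
8) 1478.873ms=7/2b +211.268ms=1/2b
9) 1690.141ms=4b +211.268ms=1/2b
10) 1901.408ms=9/2b +633.803ms=3/2b
11) 2535.211ms=6b +181.087ms=3/7b
12) 2716.298ms=45/7b +181.087ms=3/7b
13) 2897.384ms=48/7b +181.087ms=3/7b
14) 3078.471ms=51/7b +181.087ms=3/7b
15) 3259.557ms=54/7b +181.087ms=3/7b
16) 3440.644ms=57/7b +181.087ms=3/7b
17) 3621.73ms=60/7b +181.087ms=3/7b
18) 3802.817ms=9b +181.087ms=3/7b
19) 3983.903ms=66/7b +181.087ms=3/7b
20) 4164.99ms=69/7b +181.087ms=3/7b
21) 4346.076ms=72/7b +181.087ms=3/7b
22) 4527.163ms=75/7b +181.087ms=3/7b
23) 4708.249ms=78/7b +181.087ms=3/7b
24) 4889.336ms=81/7b +181.087ms=3/7b
Σ=12b of 12 (142bpm 3/4) — PASS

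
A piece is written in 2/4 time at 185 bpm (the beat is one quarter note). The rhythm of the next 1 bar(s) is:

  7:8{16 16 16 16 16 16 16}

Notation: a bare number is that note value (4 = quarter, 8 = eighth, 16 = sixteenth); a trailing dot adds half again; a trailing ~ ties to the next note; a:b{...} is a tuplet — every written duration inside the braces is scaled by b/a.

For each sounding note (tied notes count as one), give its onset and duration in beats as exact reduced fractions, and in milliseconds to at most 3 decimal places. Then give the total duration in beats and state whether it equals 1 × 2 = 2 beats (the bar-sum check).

1) 0.0ms=0b +92.664ms=2/7b
2) 92.664ms=2/7b +92.664ms=2/7b
3) 185.328ms=4/7b +92.664ms=2/7b
4) 277.992ms=6/7b +92.664ms=2/7b
5) 370.656ms=8/7b +92.664ms=2/7b
6) 463.32ms=10/7b +92.664ms=2/7b
7) 555.985ms=12/7b +92.664ms=2/7b
Σ=2b of 2 (185bpm 2/4) — PASS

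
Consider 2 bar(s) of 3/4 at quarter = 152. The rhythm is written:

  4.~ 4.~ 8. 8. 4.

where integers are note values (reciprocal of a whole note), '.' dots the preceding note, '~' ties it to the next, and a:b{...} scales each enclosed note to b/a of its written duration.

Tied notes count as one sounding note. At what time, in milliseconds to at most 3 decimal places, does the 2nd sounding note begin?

1. 0.0ms @ 0 + 1480.263ms (15/4)
2. 1480.263ms @ 15/4 + 296.053ms (3/4)
3. 1776.316ms @ 9/2 + 592.105ms (3/2)

note 2 onset = 15/4b = 1480.263ms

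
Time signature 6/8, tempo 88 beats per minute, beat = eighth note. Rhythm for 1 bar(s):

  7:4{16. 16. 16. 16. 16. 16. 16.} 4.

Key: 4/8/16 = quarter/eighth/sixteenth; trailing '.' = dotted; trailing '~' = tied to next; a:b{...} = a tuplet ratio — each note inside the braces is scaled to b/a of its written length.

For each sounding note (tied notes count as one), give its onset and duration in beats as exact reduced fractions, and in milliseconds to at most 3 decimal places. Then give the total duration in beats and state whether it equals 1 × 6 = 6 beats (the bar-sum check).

1) 0.0ms=0b +292.208ms=3/7b
2) 292.208ms=3/7b +292.208ms=3/7b
3) 584.416ms=6/7b +292.208ms=3/7b
4) 876.623ms=9/7b +292.208ms=3/7b
5) 1168.831ms=12/7b +292.208ms=3/7b
6) 1461.039ms=15/7b +292.208ms=3/7b
7) 1753.247ms=18/7b +292.208ms=3/7b
8) 2045.455ms=3b +2045.455ms=3b
Σ=6b of 6 (88bpm 6/8) — PASS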